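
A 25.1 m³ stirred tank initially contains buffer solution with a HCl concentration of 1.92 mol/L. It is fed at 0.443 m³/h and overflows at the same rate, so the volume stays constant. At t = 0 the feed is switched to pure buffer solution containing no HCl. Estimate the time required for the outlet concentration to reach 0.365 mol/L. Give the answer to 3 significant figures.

94.1 h

Accumulation = in − out for the solute gives V dC/dt = Q(C_in − C), so τ = V/Q = 56.659 h.
C(t) = C_in + (C₀ − C_in) e^(−t/τ). Set C = 0.365 and solve for t:
e^(−t/τ) = (C − C_in)/(C₀ − C_in) = (0.365 − 0)/(1.92 − 0) = 0.19010
t = −τ ln(…) = 56.659 × 1.6602 = 94.065 h.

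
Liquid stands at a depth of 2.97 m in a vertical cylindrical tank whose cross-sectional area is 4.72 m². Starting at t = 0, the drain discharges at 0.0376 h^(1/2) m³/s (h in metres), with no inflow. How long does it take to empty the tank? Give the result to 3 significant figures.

433 s

Unsteady balance on liquid volume: A dh/dt = −0.0376 √h.
Separate and integrate: 2(√h − √h₀) = −(0.0376/A) t.
Set h = 0: 2√h₀ = (0.0376/A) t_empty ⇒ t_empty = 2A√h₀/0.0376.
t_empty = 2·4.72·√2.97/0.0376 = 9.4400·1.7234/0.0376 = 432.68 s.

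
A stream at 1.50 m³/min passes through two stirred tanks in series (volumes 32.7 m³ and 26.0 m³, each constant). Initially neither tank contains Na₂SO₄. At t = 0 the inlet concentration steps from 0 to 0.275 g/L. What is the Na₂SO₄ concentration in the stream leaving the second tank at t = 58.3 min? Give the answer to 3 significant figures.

0.219 g/L

Time constants: τᵢ = Vᵢ/Q for each well-mixed tank.
τ₁ = 32.7/1.50 = 21.800 min; τ₂ = 26.0/1.50 = 17.333 min.
Tank 1: C₁ = C_in(1 − e^(−t/τ₁)). Tank 2 (τ₁ ≠ τ₂): C₂ = C_in[1 − (τ₁ e^(−t/τ₁) − τ₂ e^(−t/τ₂))/(τ₁ − τ₂)].
At t = 58.3: e^(−t/τ₁) = 0.068954, e^(−t/τ₂) = 0.034615.
C₂ = 0.275·[1 − (21.800·0.068954 − 17.333·0.034615)/(4.4667)] = 0.275·0.79779 = 0.21939 g/L.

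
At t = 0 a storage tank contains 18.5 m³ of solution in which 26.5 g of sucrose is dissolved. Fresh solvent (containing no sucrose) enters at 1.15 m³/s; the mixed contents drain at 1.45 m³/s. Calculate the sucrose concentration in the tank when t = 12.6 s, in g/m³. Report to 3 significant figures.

0.596 g/m³

Total volume: dV/dt = Q_in − Q_out = -0.30000 m³/s, so V(t) = 18.5 − 0.30000 t and V(12.6) = 14.720 m³.
Species balance (pure solvent in): dm/dt = −Q_out · m/V(t).
Separate: dm/m = −Q_out dt/V(t) ⇒ ln(m/m₀) = −(Q_out/(Q_in−Q_out)) ln(V/V₀).
m = m₀ (V₀/V)^(Q_out/(Q_in−Q_out)) = 26.5 × (18.5/14.720)^(-4.8333) = 8.7795 g.
C = m/V = 8.7795/14.720 = 0.59643 g/m³.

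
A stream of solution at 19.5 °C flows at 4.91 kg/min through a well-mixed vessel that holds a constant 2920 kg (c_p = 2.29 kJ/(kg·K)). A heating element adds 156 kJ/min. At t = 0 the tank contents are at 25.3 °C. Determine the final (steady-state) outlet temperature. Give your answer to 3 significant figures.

M c_p dT/dt = ṁ c_p (T_in − T) + Q̇.
At steady state dT/dt = 0 ⇒ T_ss = T_in + Q̇/(ṁ c_p) = 19.5 + 156/(4.91·2.29) = 33.374 °C.

33.4 °C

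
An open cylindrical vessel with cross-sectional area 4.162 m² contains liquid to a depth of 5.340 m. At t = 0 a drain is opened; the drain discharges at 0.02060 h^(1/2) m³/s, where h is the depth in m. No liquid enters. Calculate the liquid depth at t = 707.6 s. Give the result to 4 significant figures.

With no inflow, A dh/dt = −0.02060 √h.
∫ h^(−1/2) dh = −(0.02060/A) ∫ dt, giving 2√h = 2√h₀ − (0.02060/A) t.
√h = √5.340 − 0.02060·707.6/(2·4.162) = 2.31084 − 1.75115 = 0.559696.
h = 0.559696² = 0.313259 m.

0.3133 m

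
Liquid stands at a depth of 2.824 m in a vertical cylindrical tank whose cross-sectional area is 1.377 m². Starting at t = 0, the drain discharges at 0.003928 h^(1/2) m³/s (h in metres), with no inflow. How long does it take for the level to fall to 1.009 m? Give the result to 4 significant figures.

A dh/dt = −Q_out = −0.003928 √h.
Separate and integrate: 2(√h − √h₀) = −(0.003928/A) t.
t = 2A(√h₀ − √h)/0.003928 = 2·1.377·(√2.824 − √1.009)/0.003928
  = 2.75400 × (1.68048 − 1.00449) / 0.003928 = 473.948 s.

473.9 s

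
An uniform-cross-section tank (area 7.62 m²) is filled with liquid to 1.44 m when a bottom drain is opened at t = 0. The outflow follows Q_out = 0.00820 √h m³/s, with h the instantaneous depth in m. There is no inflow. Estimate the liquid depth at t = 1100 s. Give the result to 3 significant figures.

0.370 m

A dh/dt = −Q_out = −0.00820 √h.
Separate and integrate: 2(√h − √h₀) = −(0.00820/A) t.
√h = √1.44 − 0.00820·1100/(2·7.62) = 1.2000 − 0.59186 = 0.60814.
h = 0.60814² = 0.36983 m.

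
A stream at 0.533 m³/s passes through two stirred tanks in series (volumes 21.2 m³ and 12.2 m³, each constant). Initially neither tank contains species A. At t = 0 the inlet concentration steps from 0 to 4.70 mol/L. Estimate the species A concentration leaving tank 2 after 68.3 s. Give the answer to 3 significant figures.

3.03 mol/L

Species balance on tank i: dCᵢ/dt = (Cᵢ₋₁ − Cᵢ)/τᵢ with τᵢ = Vᵢ/Q.
τ₁ = 21.2/0.533 = 39.775 s; τ₂ = 12.2/0.533 = 22.889 s.
Solving the cascade with C₁(0)=C₂(0)=0 gives C₂(t) = C_in[1 − (τ₁ e^(−t/τ₁) − τ₂ e^(−t/τ₂))/(τ₁ − τ₂)].
At t = 68.3: e^(−t/τ₁) = 0.17957, e^(−t/τ₂) = 0.050594.
C₂ = 4.70·[1 − (39.775·0.17957 − 22.889·0.050594)/(16.886)] = 4.70·0.64558 = 3.0342 mol/L.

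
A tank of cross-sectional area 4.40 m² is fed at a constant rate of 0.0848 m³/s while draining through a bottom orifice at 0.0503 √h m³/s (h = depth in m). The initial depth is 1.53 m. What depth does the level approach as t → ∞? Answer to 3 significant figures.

2.84 m

Level balance: A dh/dt = 0.0848 − 0.0503 √h. Setting dh/dt = 0:
Q_in = 0.0503 √h_ss ⇒ √h_ss = 0.0848/0.0503 = 1.6859.
h_ss = 1.6859² = 2.8422 m. (Since h₀ = 1.53 m < h_ss, the level will rise toward this value.)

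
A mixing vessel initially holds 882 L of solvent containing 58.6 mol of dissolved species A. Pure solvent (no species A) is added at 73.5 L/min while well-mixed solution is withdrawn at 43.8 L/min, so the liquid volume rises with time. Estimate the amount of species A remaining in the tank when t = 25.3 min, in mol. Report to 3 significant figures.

Let m(t) be the amount of species A. Volume: V(t) = V₀ + (Q_in − Q_out) t = 882 + 29.700 t; V(25.3) = 1633.4 L.
Species balance (pure solvent in): dm/dt = −Q_out · m/V(t).
Separate: dm/m = −Q_out dt/V(t) ⇒ ln(m/m₀) = −(Q_out/(Q_in−Q_out)) ln(V/V₀).
m = m₀ (V₀/V)^(Q_out/(Q_in−Q_out)) = 58.6 × (882/1633.4)^(1.4747) = 23.617 mol.

23.6 mol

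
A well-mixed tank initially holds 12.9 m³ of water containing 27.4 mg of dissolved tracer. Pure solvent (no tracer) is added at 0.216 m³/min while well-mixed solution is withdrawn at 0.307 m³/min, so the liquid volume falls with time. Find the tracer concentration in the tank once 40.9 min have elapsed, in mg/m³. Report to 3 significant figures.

Total volume: dV/dt = Q_in − Q_out = -0.091000 m³/min, so V(t) = 12.9 − 0.091000 t and V(40.9) = 9.1781 m³.
No tracer enters, so dm/dt = −Q_out · (m/V).
dm/m = −Q_out dt/(V₀ − 0.091000 t); integrating gives ln(m/m₀) = −(Q_out/(Q_in−Q_out)) ln(V/V₀).
m = m₀ (V₀/V)^(Q_out/(Q_in−Q_out)) = 27.4 × (12.9/9.1781)^(-3.3736) = 8.6897 mg.
C = m/V = 8.6897/9.1781 = 0.94678 mg/m³.

0.947 mg/m³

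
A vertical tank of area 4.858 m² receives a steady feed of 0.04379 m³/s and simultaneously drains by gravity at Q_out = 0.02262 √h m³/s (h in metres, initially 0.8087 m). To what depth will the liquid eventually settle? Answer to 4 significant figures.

A dh/dt = Q_in − 0.02262 √h. Steady state requires inflow = outflow:
Q_in = 0.02262 √h_ss ⇒ √h_ss = 0.04379/0.02262 = 1.93590.
h_ss = 1.93590² = 3.74770 m. (Since h₀ = 0.8087 m < h_ss, the level will rise toward this value.)

3.748 m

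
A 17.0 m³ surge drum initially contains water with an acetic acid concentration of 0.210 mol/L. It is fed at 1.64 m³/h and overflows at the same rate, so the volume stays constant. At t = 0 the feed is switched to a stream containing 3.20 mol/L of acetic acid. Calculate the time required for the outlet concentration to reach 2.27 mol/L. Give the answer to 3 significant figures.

Unsteady species balance (constant V, well mixed): V dC/dt = Q(C_in − C), so τ = V/Q = 10.366 h.
C(t) = C_in + (C₀ − C_in) e^(−t/τ). Set C = 2.27 and solve for t:
e^(−t/τ) = (C − C_in)/(C₀ − C_in) = (2.27 − 3.20)/(0.210 − 3.20) = 0.31104
t = −τ ln(…) = 10.366 × 1.1678 = 12.106 h.

12.1 h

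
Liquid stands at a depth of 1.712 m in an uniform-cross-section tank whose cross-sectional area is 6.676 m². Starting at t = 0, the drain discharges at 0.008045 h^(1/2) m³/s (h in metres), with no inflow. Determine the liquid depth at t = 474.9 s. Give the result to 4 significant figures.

1.045 m

A dh/dt = −Q_out = −0.008045 √h.
Separate and integrate: 2(√h − √h₀) = −(0.008045/A) t.
√h = √1.712 − 0.008045·474.9/(2·6.676) = 1.30843 − 0.286142 = 1.02229.
h = 1.02229² = 1.04508 m.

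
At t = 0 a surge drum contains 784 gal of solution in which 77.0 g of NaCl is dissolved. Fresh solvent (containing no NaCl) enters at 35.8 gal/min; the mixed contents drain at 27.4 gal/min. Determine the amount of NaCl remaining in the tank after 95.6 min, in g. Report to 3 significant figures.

Total volume: dV/dt = Q_in − Q_out = 8.4000 gal/min, so V(t) = 784 + 8.4000 t and V(95.6) = 1587.0 gal.
No NaCl enters, so dm/dt = −Q_out · (m/V).
dm/m = −Q_out dt/(V₀ + 8.4000 t); integrating gives ln(m/m₀) = −(Q_out/(Q_in−Q_out)) ln(V/V₀).
m = m₀ (V₀/V)^(Q_out/(Q_in−Q_out)) = 77.0 × (784/1587.0)^(3.2619) = 7.7172 g.

7.72 g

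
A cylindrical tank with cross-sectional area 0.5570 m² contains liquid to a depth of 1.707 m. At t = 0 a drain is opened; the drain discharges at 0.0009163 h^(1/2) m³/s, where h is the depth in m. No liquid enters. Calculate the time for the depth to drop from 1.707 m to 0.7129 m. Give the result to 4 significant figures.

561.9 s

Volume balance on the tank: A dh/dt = −0.0009163 √h.
Separate and integrate: 2(√h − √h₀) = −(0.0009163/A) t.
t = 2A(√h₀ − √h)/0.0009163 = 2·0.5570·(√1.707 − √0.7129)/0.0009163
  = 1.11400 × (1.30652 − 0.844334) / 0.0009163 = 561.909 s.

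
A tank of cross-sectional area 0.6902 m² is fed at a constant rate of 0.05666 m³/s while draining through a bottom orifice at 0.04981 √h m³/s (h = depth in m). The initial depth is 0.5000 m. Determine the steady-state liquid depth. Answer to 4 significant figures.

1.294 m

Unsteady balance on liquid volume: A dh/dt = Q_in − 0.04981 √h. At steady state dh/dt = 0:
Q_in = 0.04981 √h_ss ⇒ √h_ss = 0.05666/0.04981 = 1.13752.
h_ss = 1.13752² = 1.29396 m. (Since h₀ = 0.5000 m < h_ss, the level will rise toward this value.)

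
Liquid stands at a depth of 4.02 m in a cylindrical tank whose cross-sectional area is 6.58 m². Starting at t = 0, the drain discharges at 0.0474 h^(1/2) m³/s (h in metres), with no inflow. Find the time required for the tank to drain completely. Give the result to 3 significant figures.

557 s

With no inflow, A dh/dt = −0.0474 √h.
∫ h^(−1/2) dh = −(0.0474/A) ∫ dt, giving 2√h = 2√h₀ − (0.0474/A) t.
Set h = 0: 2√h₀ = (0.0474/A) t_empty ⇒ t_empty = 2A√h₀/0.0474.
t_empty = 2·6.58·√4.02/0.0474 = 13.160·2.0050/0.0474 = 556.66 s.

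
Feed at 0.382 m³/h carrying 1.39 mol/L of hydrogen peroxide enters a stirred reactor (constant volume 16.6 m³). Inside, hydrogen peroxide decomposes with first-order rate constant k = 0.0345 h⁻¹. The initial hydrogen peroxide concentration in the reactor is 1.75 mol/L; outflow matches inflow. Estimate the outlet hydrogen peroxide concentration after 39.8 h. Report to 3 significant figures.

V dC/dt = Q(C_in − C) − k V C.
This is linear with rate a = Q/V + k = 0.057512 h⁻¹.
C_ss = Q C_in/(Q + kV) = 0.55617 mol/L; C(t) = C_ss + (C₀ − C_ss) e^(−a t).
C(39.8) = 0.55617 + (1.1938)·e^(−0.057512·39.8) = 0.55617 + (1.1938)·0.10137 = 0.67719 mol/L.

0.677 mol/L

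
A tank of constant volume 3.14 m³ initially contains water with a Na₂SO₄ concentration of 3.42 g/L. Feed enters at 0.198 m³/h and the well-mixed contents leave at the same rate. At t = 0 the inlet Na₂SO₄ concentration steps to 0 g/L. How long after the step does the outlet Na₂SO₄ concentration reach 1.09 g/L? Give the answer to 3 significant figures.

18.1 h

Species balance: V dC/dt = Q(C_in − C) ⇒ τ = V/Q = 15.859 h.
C(t) = C_in + (C₀ − C_in) e^(−t/τ). Set C = 1.09 and solve for t:
e^(−t/τ) = (C − C_in)/(C₀ − C_in) = (1.09 − 0)/(3.42 − 0) = 0.31871
t = −τ ln(…) = 15.859 × 1.1435 = 18.134 h.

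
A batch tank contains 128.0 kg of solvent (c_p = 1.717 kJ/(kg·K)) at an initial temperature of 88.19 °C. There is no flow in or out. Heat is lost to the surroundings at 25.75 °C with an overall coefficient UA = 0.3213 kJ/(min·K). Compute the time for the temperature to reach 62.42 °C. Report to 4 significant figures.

Lumped-capacitance energy balance: M c_p dT/dt = UA(T_amb − T).
τ = M c_p/UA = 684.021 min; T_ss = T_amb = 25.7500 °C.
T(t) = T_ss + (T₀ − T_ss)e^(−t/τ); set T = 62.42:
t = −τ ln[(T − T_ss)/(T₀ − T_ss)] = −684.021 · ln(0.587284) = 364.068 min.

364.1 min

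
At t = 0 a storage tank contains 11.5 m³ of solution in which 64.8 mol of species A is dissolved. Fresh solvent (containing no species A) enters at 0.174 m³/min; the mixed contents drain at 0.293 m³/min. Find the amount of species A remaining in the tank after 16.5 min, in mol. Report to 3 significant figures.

Let m(t) be the amount of species A. Volume: V(t) = V₀ + (Q_in − Q_out) t = 11.5 − 0.11900 t; V(16.5) = 9.5365 m³.
Species balance (pure solvent in): dm/dt = −Q_out · m/V(t).
Separate: dm/m = −Q_out dt/V(t) ⇒ ln(m/m₀) = −(Q_out/(Q_in−Q_out)) ln(V/V₀).
m = m₀ (V₀/V)^(Q_out/(Q_in−Q_out)) = 64.8 × (11.5/9.5365)^(-2.4622) = 40.867 mol.

40.9 mol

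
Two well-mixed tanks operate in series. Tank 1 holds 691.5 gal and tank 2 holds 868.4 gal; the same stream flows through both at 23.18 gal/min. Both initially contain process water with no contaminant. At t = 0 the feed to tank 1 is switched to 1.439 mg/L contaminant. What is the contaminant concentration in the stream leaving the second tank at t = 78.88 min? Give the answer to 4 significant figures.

0.9785 mg/L

Each tank obeys Vᵢ dCᵢ/dt = Q(Cᵢ₋₁ − Cᵢ), so τᵢ = Vᵢ/Q.
τ₁ = 691.5/23.18 = 29.8318 min; τ₂ = 868.4/23.18 = 37.4633 min.
Tank 1: C₁ = C_in(1 − e^(−t/τ₁)). Tank 2 (τ₁ ≠ τ₂): C₂ = C_in[1 − (τ₁ e^(−t/τ₁) − τ₂ e^(−t/τ₂))/(τ₁ − τ₂)].
At t = 78.88: e^(−t/τ₁) = 0.0710648, e^(−t/τ₂) = 0.121782.
C₂ = 1.439·[1 − (29.8318·0.0710648 − 37.4633·0.121782)/(-7.63158)] = 1.439·0.679967 = 0.978472 mg/L.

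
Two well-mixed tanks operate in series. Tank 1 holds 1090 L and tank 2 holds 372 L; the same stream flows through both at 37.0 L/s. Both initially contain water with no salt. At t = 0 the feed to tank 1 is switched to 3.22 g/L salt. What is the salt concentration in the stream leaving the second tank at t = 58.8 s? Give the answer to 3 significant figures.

Time constants: τᵢ = Vᵢ/Q for each well-mixed tank.
τ₁ = 1090/37.0 = 29.459 s; τ₂ = 372/37.0 = 10.054 s.
Tank 1: C₁ = C_in(1 − e^(−t/τ₁)). Tank 2 (τ₁ ≠ τ₂): C₂ = C_in[1 − (τ₁ e^(−t/τ₁) − τ₂ e^(−t/τ₂))/(τ₁ − τ₂)].
At t = 58.8: e^(−t/τ₁) = 0.13588, e^(−t/τ₂) = 0.0028845.
C₂ = 3.22·[1 − (29.459·0.13588 − 10.054·0.0028845)/(19.405)] = 3.22·0.79521 = 2.5606 g/L.

2.56 g/L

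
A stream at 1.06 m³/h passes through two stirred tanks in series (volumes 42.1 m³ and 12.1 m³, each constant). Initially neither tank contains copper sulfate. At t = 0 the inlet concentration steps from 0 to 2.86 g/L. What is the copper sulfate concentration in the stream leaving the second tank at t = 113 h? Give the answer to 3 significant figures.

2.63 g/L

Species balance on tank i: dCᵢ/dt = (Cᵢ₋₁ − Cᵢ)/τᵢ with τᵢ = Vᵢ/Q.
τ₁ = 42.1/1.06 = 39.717 h; τ₂ = 12.1/1.06 = 11.415 h.
Tank 1: C₁ = C_in(1 − e^(−t/τ₁)). Tank 2 (τ₁ ≠ τ₂): C₂ = C_in[1 − (τ₁ e^(−t/τ₁) − τ₂ e^(−t/τ₂))/(τ₁ − τ₂)].
At t = 113: e^(−t/τ₁) = 0.058127, e^(−t/τ₂) = 5.0216e-05.
C₂ = 2.86·[1 − (39.717·0.058127 − 11.415·5.0216e-05)/(28.302)] = 2.86·0.91845 = 2.6268 g/L.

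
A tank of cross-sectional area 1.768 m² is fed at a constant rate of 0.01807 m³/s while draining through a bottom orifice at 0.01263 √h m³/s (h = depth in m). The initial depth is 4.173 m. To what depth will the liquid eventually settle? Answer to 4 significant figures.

2.047 m

Unsteady balance on liquid volume: A dh/dt = Q_in − 0.01263 √h. At steady state dh/dt = 0:
Q_in = 0.01263 √h_ss ⇒ √h_ss = 0.01807/0.01263 = 1.43072.
h_ss = 1.43072² = 2.04696 m. (Since h₀ = 4.173 m > h_ss, the level will fall toward this value.)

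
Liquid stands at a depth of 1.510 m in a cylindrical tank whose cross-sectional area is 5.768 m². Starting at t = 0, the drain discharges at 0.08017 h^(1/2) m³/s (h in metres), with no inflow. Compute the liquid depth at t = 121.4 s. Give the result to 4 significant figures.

0.1483 m

Accumulation of liquid (constant cross-section A): A dh/dt = −0.08017 √h.
This is separable: 2 d(√h)/dt = −0.08017/A, so √h = √h₀ − (0.08017/(2A)) t.
√h = √1.510 − 0.08017·121.4/(2·5.768) = 1.22882 − 0.843675 = 0.385145.
h = 0.385145² = 0.148337 m.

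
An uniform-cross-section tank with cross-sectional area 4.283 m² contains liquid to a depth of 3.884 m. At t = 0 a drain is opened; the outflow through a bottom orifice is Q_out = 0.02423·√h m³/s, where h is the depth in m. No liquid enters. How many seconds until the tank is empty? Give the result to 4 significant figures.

With no inflow, A dh/dt = −0.02423 √h.
∫ h^(−1/2) dh = −(0.02423/A) ∫ dt, giving 2√h = 2√h₀ − (0.02423/A) t.
Set h = 0: 2√h₀ = (0.02423/A) t_empty ⇒ t_empty = 2A√h₀/0.02423.
t_empty = 2·4.283·√3.884/0.02423 = 8.56600·1.97079/0.02423 = 696.730 s.

696.7 s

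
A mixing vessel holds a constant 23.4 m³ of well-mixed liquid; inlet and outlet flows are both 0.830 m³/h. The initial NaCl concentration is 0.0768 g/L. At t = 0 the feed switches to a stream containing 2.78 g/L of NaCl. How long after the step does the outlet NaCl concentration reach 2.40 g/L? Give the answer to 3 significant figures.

55.3 h

Species balance on the tank: V dC/dt = Q(C_in − C), so τ = V/Q = 28.193 h.
C(t) = C_in + (C₀ − C_in) e^(−t/τ). Set C = 2.40 and solve for t:
e^(−t/τ) = (C − C_in)/(C₀ − C_in) = (2.40 − 2.78)/(0.0768 − 2.78) = 0.14057
t = −τ ln(…) = 28.193 × 1.9620 = 55.315 h.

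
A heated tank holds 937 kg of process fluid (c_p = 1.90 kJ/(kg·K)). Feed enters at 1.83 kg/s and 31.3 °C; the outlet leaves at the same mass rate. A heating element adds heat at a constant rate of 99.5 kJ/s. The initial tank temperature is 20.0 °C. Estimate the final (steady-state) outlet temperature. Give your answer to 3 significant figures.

M c_p dT/dt = ṁ c_p (T_in − T) + Q̇.
At steady state dT/dt = 0 ⇒ T_ss = T_in + Q̇/(ṁ c_p) = 31.3 + 99.5/(1.83·1.90) = 59.917 °C.

59.9 °C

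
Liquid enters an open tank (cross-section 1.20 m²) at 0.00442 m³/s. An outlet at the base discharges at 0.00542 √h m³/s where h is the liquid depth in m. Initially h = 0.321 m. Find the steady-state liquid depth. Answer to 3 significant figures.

A dh/dt = Q_in − 0.00542 √h. Steady state requires inflow = outflow:
Q_in = 0.00542 √h_ss ⇒ √h_ss = 0.00442/0.00542 = 0.81550.
h_ss = 0.81550² = 0.66504 m. (Since h₀ = 0.321 m < h_ss, the level will rise toward this value.)

0.665 m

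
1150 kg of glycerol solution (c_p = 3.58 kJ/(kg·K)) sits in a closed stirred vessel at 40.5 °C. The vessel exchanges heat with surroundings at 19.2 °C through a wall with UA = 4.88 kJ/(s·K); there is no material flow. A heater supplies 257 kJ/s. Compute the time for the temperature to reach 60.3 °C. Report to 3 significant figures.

M c_p dT/dt = −UA(T − T_amb) + Q̇.
τ = M c_p/UA = 843.65 s; T_ss = T_amb + Q̇/UA = 19.2 + 257/4.88 = 71.864 °C.
T(t) = T_ss + (T₀ − T_ss)e^(−t/τ); set T = 60.3:
t = −τ ln[(T − T_ss)/(T₀ − T_ss)] = −843.65 · ln(0.36870) = 841.76 s.

842 s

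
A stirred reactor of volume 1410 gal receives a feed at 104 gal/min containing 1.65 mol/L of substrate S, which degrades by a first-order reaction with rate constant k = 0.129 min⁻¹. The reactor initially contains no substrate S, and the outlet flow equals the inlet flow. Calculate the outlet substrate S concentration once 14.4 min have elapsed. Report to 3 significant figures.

V dC/dt = Q(C_in − C) − k V C.
dC/dt = (Q/V) C_in − (Q/V + k) C; effective rate a = Q/V + k = 0.073759 + 0.129 = 0.20276 min⁻¹.
C_ss = Q C_in/(Q + kV) = 0.60023 mol/L; C(t) = C_ss + (C₀ − C_ss) e^(−a t).
C(14.4) = 0.60023 + (-0.60023)·e^(−0.20276·14.4) = 0.60023 + (-0.60023)·0.053948 = 0.56785 mol/L.

0.568 mol/L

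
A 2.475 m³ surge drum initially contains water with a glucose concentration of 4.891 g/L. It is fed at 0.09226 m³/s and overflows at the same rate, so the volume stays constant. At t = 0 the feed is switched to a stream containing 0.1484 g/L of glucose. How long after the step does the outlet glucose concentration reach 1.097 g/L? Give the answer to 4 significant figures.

Species balance: V dC/dt = Q(C_in − C) ⇒ τ = V/Q = 26.8264 s.
C(t) = C_in + (C₀ − C_in) e^(−t/τ). Set C = 1.097 and solve for t:
e^(−t/τ) = (C − C_in)/(C₀ − C_in) = (1.097 − 0.1484)/(4.891 − 0.1484) = 0.200017
t = −τ ln(…) = 26.8264 × 1.60935 = 43.1731 s.

43.17 s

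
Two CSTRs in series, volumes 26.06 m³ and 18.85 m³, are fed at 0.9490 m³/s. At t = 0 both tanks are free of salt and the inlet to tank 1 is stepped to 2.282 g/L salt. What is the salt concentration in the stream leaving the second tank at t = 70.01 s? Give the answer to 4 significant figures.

1.813 g/L

Each tank obeys Vᵢ dCᵢ/dt = Q(Cᵢ₋₁ − Cᵢ), so τᵢ = Vᵢ/Q.
τ₁ = 26.06/0.9490 = 27.4605 s; τ₂ = 18.85/0.9490 = 19.8630 s.
Tank 1: C₁ = C_in(1 − e^(−t/τ₁)). Tank 2 (τ₁ ≠ τ₂): C₂ = C_in[1 − (τ₁ e^(−t/τ₁) − τ₂ e^(−t/τ₂))/(τ₁ − τ₂)].
At t = 70.01: e^(−t/τ₁) = 0.0781222, e^(−t/τ₂) = 0.0294624.
C₂ = 2.282·[1 − (27.4605·0.0781222 − 19.8630·0.0294624)/(7.59747)] = 2.282·0.794661 = 1.81342 g/L.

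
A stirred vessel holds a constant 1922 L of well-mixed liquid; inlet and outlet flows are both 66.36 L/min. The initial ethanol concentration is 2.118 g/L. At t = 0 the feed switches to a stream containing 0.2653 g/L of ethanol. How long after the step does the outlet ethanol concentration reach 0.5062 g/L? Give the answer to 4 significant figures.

59.09 min

Species balance on the tank: V dC/dt = Q(C_in − C), so τ = V/Q = 28.9632 min.
C(t) = C_in + (C₀ − C_in) e^(−t/τ). Set C = 0.5062 and solve for t:
e^(−t/τ) = (C − C_in)/(C₀ − C_in) = (0.5062 − 0.2653)/(2.118 − 0.2653) = 0.130026
t = −τ ln(…) = 28.9632 × 2.04002 = 59.0855 min.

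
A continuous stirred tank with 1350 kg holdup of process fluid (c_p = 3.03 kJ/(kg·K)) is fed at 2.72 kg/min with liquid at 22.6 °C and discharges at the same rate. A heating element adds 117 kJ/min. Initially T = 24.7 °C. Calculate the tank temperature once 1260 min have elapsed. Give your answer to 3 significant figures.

First-law balance (no shaft work): M c_p dT/dt = ṁ c_p (T_in − T) + 117.
τ = M/ṁ = 496.32 min; T_ss = T_in + Q̇/(ṁ c_p) = 22.6 + 117/(2.72·3.03) = 36.796 °C.
Integrating: T(t) = T_ss + (T₀ − T_ss) e^(−t/τ).
T(1260) = 36.796 + (-12.096)·e^(−1260/496.32) = 36.796 + (-12.096)·0.078972 = 35.841 °C.

35.8 °C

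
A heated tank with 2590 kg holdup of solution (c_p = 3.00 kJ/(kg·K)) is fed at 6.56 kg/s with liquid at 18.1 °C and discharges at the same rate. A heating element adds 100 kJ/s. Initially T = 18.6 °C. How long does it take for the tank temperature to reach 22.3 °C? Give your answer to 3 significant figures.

Unsteady energy balance on the tank contents: M c_p dT/dt = ṁ c_p (T_in − T) + 100.
τ = M/ṁ = 394.82 s; T_ss = T_in + Q̇/(ṁ c_p) = 23.181 °C.
T(t) = T_ss + (T₀ − T_ss) e^(−t/τ). Set T = 22.3:
e^(−t/τ) = (22.3 − 23.181)/(18.6 − 23.181) = 0.19237
t = −394.82 · ln(0.19237) = 650.79 s.

651 s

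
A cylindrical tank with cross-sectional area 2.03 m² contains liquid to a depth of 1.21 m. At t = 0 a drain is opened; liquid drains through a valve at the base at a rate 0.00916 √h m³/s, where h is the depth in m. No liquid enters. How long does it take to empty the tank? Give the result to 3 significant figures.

A dh/dt = −Q_out = −0.00916 √h.
∫ h^(−1/2) dh = −(0.00916/A) ∫ dt, giving 2√h = 2√h₀ − (0.00916/A) t.
Set h = 0: 2√h₀ = (0.00916/A) t_empty ⇒ t_empty = 2A√h₀/0.00916.
t_empty = 2·2.03·√1.21/0.00916 = 4.0600·1.1000/0.00916 = 487.55 s.

488 s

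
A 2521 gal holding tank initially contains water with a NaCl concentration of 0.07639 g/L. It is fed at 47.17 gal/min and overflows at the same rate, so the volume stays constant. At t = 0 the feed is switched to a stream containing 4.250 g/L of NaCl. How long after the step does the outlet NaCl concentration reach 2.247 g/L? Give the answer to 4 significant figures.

39.24 min

Transient balance on the dissolved component: V dC/dt = Q(C_in − C), so τ = V/Q = 53.4450 min.
C(t) = C_in + (C₀ − C_in) e^(−t/τ). Set C = 2.247 and solve for t:
e^(−t/τ) = (C − C_in)/(C₀ − C_in) = (2.247 − 4.250)/(0.07639 − 4.250) = 0.479920
t = −τ ln(…) = 53.4450 × 0.734135 = 39.2359 min.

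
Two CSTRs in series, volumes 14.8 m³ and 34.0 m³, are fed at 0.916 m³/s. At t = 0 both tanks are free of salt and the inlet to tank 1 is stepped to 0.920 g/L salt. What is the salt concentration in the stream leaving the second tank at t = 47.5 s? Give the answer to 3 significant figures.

Each tank obeys Vᵢ dCᵢ/dt = Q(Cᵢ₋₁ − Cᵢ), so τᵢ = Vᵢ/Q.
τ₁ = 14.8/0.916 = 16.157 s; τ₂ = 34.0/0.916 = 37.118 s.
Tank 1: C₁ = C_in(1 − e^(−t/τ₁)). Tank 2 (τ₁ ≠ τ₂): C₂ = C_in[1 − (τ₁ e^(−t/τ₁) − τ₂ e^(−t/τ₂))/(τ₁ − τ₂)].
At t = 47.5: e^(−t/τ₁) = 0.052873, e^(−t/τ₂) = 0.27812.
C₂ = 0.920·[1 − (16.157·0.052873 − 37.118·0.27812)/(-20.961)] = 0.920·0.54825 = 0.50439 g/L.

0.504 g/L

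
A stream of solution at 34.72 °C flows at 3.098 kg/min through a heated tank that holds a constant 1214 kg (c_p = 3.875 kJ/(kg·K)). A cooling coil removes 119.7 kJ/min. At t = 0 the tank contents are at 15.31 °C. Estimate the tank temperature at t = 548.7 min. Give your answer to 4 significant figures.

M c_p dT/dt = ṁ c_p (T_in − T) − Q̇.
Rearrange: dT/dt = (T_ss − T)/τ with τ = M/ṁ = 391.866 min and T_ss = T_in − Q̇/(ṁ c_p) = 24.7489 °C.
Integrating: T(t) = T_ss + (T₀ − T_ss) e^(−t/τ).
T(548.7) = 24.7489 + (-9.43895)·e^(−548.7/391.866) = 24.7489 + (-9.43895)·0.246542 = 22.4219 °C.

22.42 °C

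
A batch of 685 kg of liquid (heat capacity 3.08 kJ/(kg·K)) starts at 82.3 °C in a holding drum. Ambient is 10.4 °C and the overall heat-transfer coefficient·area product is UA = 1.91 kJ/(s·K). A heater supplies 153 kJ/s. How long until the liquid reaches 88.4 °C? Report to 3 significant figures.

Lumped-capacitance energy balance: M c_p dT/dt = UA(T_amb − T) + Q̇.
τ = M c_p/UA = 1104.6 s; T_ss = T_amb + Q̇/UA = 10.4 + 153/1.91 = 90.505 °C.
T(t) = T_ss + (T₀ − T_ss)e^(−t/τ); set T = 88.4:
t = −τ ln[(T − T_ss)/(T₀ − T_ss)] = −1104.6 · ln(0.25652) = 1502.9 s.

1500 s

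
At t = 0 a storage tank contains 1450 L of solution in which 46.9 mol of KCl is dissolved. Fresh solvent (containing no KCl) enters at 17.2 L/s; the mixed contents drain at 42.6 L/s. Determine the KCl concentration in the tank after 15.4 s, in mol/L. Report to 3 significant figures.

0.0261 mol/L

Total volume: dV/dt = Q_in − Q_out = -25.400 L/s, so V(t) = 1450 − 25.400 t and V(15.4) = 1058.8 L.
Species balance (pure solvent in): dm/dt = −Q_out · m/V(t).
dm/m = −Q_out dt/(V₀ − 25.400 t); integrating gives ln(m/m₀) = −(Q_out/(Q_in−Q_out)) ln(V/V₀).
m = m₀ (V₀/V)^(Q_out/(Q_in−Q_out)) = 46.9 × (1450/1058.8)^(-1.6772) = 27.681 mol.
C = m/V = 27.681/1058.8 = 0.026142 mol/L.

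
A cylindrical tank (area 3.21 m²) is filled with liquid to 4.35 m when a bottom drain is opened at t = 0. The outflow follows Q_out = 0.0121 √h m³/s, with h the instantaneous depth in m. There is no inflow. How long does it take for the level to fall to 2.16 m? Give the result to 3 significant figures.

327 s

With no inflow, A dh/dt = −0.0121 √h.
Separate and integrate: 2(√h − √h₀) = −(0.0121/A) t.
t = 2A(√h₀ − √h)/0.0121 = 2·3.21·(√4.35 − √2.16)/0.0121
  = 6.4200 × (2.0857 − 1.4697) / 0.0121 = 326.82 s.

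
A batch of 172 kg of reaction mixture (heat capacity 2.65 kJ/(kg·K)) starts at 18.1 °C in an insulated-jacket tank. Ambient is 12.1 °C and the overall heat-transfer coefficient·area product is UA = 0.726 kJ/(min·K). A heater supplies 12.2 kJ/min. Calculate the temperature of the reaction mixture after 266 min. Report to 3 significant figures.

21.8 °C

Lumped-capacitance energy balance: M c_p dT/dt = UA(T_amb − T) + Q̇.
dT/dt = (T_ss − T)/τ with T_ss = T_amb + Q̇/UA = 12.1 + 12.2/0.726 = 28.904 °C, τ = M c_p/UA = 172·2.65/0.726 = 627.82 min.
Solution: T(t) = T_ss + (T₀ − T_ss) e^(−t/τ).
T(266) = 28.904 + (-10.804)·0.65463 = 21.832 °C.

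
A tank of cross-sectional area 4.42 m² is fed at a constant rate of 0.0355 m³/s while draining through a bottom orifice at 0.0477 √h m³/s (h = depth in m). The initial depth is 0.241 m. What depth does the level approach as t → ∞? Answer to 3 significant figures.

0.554 m

Accumulation of liquid (constant cross-section A): A dh/dt = Q_in − 0.0477 √h. At steady state dh/dt = 0:
Q_in = 0.0477 √h_ss ⇒ √h_ss = 0.0355/0.0477 = 0.74423.
h_ss = 0.74423² = 0.55389 m. (Since h₀ = 0.241 m < h_ss, the level will rise toward this value.)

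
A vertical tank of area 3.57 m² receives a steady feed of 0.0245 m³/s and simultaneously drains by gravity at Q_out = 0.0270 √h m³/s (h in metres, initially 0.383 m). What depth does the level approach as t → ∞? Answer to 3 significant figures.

0.823 m

Accumulation of liquid (constant cross-section A): A dh/dt = Q_in − 0.0270 √h. At steady state dh/dt = 0:
Q_in = 0.0270 √h_ss ⇒ √h_ss = 0.0245/0.0270 = 0.90741.
h_ss = 0.90741² = 0.82339 m. (Since h₀ = 0.383 m < h_ss, the level will rise toward this value.)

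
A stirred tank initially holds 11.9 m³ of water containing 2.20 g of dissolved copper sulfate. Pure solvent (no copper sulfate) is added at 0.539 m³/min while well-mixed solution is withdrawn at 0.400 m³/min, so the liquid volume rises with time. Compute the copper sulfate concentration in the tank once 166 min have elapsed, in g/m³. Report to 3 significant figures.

Total volume: dV/dt = Q_in − Q_out = 0.13900 m³/min, so V(t) = 11.9 + 0.13900 t and V(166) = 34.974 m³.
Species balance (pure solvent in): dm/dt = −Q_out · m/V(t).
Separate: dm/m = −Q_out dt/V(t) ⇒ ln(m/m₀) = −(Q_out/(Q_in−Q_out)) ln(V/V₀).
m = m₀ (V₀/V)^(Q_out/(Q_in−Q_out)) = 2.20 × (11.9/34.974)^(2.8777) = 0.098876 g.
C = m/V = 0.098876/34.974 = 0.0028271 g/m³.

0.00283 g/m³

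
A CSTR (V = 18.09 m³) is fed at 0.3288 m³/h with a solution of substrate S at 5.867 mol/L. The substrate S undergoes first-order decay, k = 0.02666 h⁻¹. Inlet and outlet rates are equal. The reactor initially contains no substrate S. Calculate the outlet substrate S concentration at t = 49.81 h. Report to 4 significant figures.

Species balance: V dC/dt = Q C_in − Q C − k V C.
dC/dt = (Q/V) C_in − (Q/V + k) C; effective rate a = Q/V + k = 0.0181758 + 0.02666 = 0.0448358 h⁻¹.
C_ss = Q C_in/(Q + kV) = 2.37840 mol/L; C(t) = C_ss + (C₀ − C_ss) e^(−a t).
C(49.81) = 2.37840 + (-2.37840)·e^(−0.0448358·49.81) = 2.37840 + (-2.37840)·0.107177 = 2.12349 mol/L.

2.123 mol/L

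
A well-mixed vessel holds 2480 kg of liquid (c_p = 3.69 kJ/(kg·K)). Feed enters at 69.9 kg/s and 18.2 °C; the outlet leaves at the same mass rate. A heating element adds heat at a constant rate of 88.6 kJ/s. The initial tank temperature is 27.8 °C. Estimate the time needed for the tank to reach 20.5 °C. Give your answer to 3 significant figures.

55.1 s

M c_p dT/dt = ṁ c_p (T_in − T) + Q̇.
τ = M/ṁ = 35.479 s; T_ss = T_in + Q̇/(ṁ c_p) = 18.544 °C.
T(t) = T_ss + (T₀ − T_ss) e^(−t/τ). Set T = 20.5:
e^(−t/τ) = (20.5 − 18.544)/(27.8 − 18.544) = 0.21136
t = −35.479 · ln(0.21136) = 55.141 s.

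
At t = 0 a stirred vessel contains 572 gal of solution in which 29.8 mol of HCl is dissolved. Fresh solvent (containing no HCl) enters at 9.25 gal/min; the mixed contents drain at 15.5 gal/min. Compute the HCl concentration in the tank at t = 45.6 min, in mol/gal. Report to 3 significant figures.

0.0188 mol/gal

Let m(t) be the amount of HCl. Volume: V(t) = V₀ + (Q_in − Q_out) t = 572 − 6.2500 t; V(45.6) = 287.00 gal.
Species balance (pure solvent in): dm/dt = −Q_out · m/V(t).
Separate: dm/m = −Q_out dt/V(t) ⇒ ln(m/m₀) = −(Q_out/(Q_in−Q_out)) ln(V/V₀).
m = m₀ (V₀/V)^(Q_out/(Q_in−Q_out)) = 29.8 × (572/287.00)^(-2.4800) = 5.3879 mol.
C = m/V = 5.3879/287.00 = 0.018773 mol/gal.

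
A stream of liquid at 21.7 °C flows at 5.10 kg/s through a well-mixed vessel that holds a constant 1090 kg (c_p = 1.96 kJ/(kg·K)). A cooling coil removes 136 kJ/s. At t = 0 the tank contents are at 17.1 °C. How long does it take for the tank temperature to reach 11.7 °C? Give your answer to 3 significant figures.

196 s

Heat balance on the well-mixed liquid: M c_p dT/dt = ṁ c_p (T_in − T) − 136.
τ = M/ṁ = 213.73 s; T_ss = T_in − Q̇/(ṁ c_p) = 8.0946 °C.
T(t) = T_ss + (T₀ − T_ss) e^(−t/τ). Set T = 11.7:
e^(−t/τ) = (11.7 − 8.0946)/(17.1 − 8.0946) = 0.40036
t = −213.73 · ln(0.40036) = 195.64 s.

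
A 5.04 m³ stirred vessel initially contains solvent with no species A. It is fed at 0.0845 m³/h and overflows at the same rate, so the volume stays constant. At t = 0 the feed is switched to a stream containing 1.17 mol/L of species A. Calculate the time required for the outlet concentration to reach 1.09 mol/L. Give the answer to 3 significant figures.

160 h

Species balance: V dC/dt = Q(C_in − C) ⇒ τ = V/Q = 59.645 h.
C(t) = C_in + (C₀ − C_in) e^(−t/τ). Set C = 1.09 and solve for t:
e^(−t/τ) = (C − C_in)/(C₀ − C_in) = (1.09 − 1.17)/(0 − 1.17) = 0.068376
t = −τ ln(…) = 59.645 × 2.6827 = 160.01 h.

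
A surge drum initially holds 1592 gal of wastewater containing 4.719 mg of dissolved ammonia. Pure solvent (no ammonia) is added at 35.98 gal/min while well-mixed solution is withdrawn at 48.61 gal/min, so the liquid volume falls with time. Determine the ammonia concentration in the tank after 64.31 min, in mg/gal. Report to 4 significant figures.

0.0003880 mg/gal

Total volume: dV/dt = Q_in − Q_out = -12.6300 gal/min, so V(t) = 1592 − 12.6300 t and V(64.31) = 779.765 gal.
No ammonia enters, so dm/dt = −Q_out · (m/V).
Separate: dm/m = −Q_out dt/V(t) ⇒ ln(m/m₀) = −(Q_out/(Q_in−Q_out)) ln(V/V₀).
m = m₀ (V₀/V)^(Q_out/(Q_in−Q_out)) = 4.719 × (1592/779.765)^(-3.84877) = 0.302558 mg.
C = m/V = 0.302558/779.765 = 0.000388013 mg/gal.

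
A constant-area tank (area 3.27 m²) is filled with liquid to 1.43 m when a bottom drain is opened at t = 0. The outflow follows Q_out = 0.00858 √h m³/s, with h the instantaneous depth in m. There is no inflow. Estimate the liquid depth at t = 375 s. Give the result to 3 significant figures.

0.495 m

A dh/dt = −Q_out = −0.00858 √h.
This is separable: 2 d(√h)/dt = −0.00858/A, so √h = √h₀ − (0.00858/(2A)) t.
√h = √1.43 − 0.00858·375/(2·3.27) = 1.1958 − 0.49197 = 0.70385.
h = 0.70385² = 0.49541 m.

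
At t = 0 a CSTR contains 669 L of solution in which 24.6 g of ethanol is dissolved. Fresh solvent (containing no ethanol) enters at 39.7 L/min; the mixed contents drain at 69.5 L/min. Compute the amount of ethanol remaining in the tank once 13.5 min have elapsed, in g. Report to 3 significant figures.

Total volume: dV/dt = Q_in − Q_out = -29.800 L/min, so V(t) = 669 − 29.800 t and V(13.5) = 266.70 L.
No ethanol enters, so dm/dt = −Q_out · (m/V).
dm/m = −Q_out dt/(V₀ − 29.800 t); integrating gives ln(m/m₀) = −(Q_out/(Q_in−Q_out)) ln(V/V₀).
m = m₀ (V₀/V)^(Q_out/(Q_in−Q_out)) = 24.6 × (669/266.70)^(-2.3322) = 2.8803 g.

2.88 g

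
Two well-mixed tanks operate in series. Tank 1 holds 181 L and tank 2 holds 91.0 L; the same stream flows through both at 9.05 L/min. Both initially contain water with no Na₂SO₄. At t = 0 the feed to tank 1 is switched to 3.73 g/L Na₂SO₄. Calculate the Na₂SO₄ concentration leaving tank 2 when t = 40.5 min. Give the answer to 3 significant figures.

2.81 g/L

Each tank obeys Vᵢ dCᵢ/dt = Q(Cᵢ₋₁ − Cᵢ), so τᵢ = Vᵢ/Q.
τ₁ = 181/9.05 = 20.000 min; τ₂ = 91.0/9.05 = 10.055 min.
Solving the cascade with C₁(0)=C₂(0)=0 gives C₂(t) = C_in[1 − (τ₁ e^(−t/τ₁) − τ₂ e^(−t/τ₂))/(τ₁ − τ₂)].
At t = 40.5: e^(−t/τ₁) = 0.13199, e^(−t/τ₂) = 0.017814.
C₂ = 3.73·[1 − (20.000·0.13199 − 10.055·0.017814)/(9.9448)] = 3.73·0.75256 = 2.8070 g/L.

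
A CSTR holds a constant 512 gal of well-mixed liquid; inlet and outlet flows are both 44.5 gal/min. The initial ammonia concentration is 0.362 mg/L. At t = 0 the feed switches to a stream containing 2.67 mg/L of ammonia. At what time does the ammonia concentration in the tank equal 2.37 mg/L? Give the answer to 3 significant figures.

Species balance: V dC/dt = Q(C_in − C) ⇒ τ = V/Q = 11.506 min.
C(t) = C_in + (C₀ − C_in) e^(−t/τ). Set C = 2.37 and solve for t:
e^(−t/τ) = (C − C_in)/(C₀ − C_in) = (2.37 − 2.67)/(0.362 − 2.67) = 0.12998
t = −τ ln(…) = 11.506 × 2.0404 = 23.476 min.

23.5 min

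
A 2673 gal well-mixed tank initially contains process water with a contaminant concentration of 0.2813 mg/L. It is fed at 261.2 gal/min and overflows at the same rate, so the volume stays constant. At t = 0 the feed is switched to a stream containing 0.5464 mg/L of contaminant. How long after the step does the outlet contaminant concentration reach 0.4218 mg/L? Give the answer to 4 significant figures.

Accumulation = in − out for the solute gives V dC/dt = Q(C_in − C), so τ = V/Q = 10.2335 min.
C(t) = C_in + (C₀ − C_in) e^(−t/τ). Set C = 0.4218 and solve for t:
e^(−t/τ) = (C − C_in)/(C₀ − C_in) = (0.4218 − 0.5464)/(0.2813 − 0.5464) = 0.470011
t = −τ ln(…) = 10.2335 × 0.754999 = 7.72631 min.

7.726 min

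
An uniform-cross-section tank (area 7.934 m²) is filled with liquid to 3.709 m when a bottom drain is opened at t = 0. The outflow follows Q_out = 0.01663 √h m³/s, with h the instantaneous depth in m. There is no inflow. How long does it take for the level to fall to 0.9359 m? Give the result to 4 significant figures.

914.5 s

With no inflow, A dh/dt = −0.01663 √h.
∫ h^(−1/2) dh = −(0.01663/A) ∫ dt, giving 2√h = 2√h₀ − (0.01663/A) t.
t = 2A(√h₀ − √h)/0.01663 = 2·7.934·(√3.709 − √0.9359)/0.01663
  = 15.8680 × (1.92588 − 0.967419) / 0.01663 = 914.540 s.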